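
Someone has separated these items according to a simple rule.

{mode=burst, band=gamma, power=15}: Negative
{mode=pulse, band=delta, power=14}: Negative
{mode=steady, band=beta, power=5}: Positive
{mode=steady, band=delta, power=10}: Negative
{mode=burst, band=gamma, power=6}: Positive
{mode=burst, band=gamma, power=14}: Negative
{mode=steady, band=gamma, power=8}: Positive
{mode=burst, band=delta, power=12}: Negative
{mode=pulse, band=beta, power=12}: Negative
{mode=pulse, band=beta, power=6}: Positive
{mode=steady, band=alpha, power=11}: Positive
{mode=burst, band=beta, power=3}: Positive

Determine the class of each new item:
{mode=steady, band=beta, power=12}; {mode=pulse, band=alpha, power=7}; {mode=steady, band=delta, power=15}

The simplest hypothesis consistent with all the labels is: band is alpha OR power ≤ 8.
{mode=steady, band=beta, power=12}: band is beta, power = 12, does not pass → Negative. {mode=pulse, band=alpha, power=7}: band is alpha, power = 7, meets the rule → Positive. {mode=steady, band=delta, power=15}: band is delta, power = 15, does not pass → Negative.

Negative, Positive, Negative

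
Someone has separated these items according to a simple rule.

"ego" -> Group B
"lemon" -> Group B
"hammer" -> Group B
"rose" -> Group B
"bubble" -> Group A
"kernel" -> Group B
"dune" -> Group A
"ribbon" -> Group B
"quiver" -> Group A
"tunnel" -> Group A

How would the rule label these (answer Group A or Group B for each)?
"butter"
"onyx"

All 'Group A' examples share one property — contains 'u' — and every 'Group B' example lacks it.
"butter": Group A (has 'u').
"onyx": Group B (no 'u').

Group A, Group B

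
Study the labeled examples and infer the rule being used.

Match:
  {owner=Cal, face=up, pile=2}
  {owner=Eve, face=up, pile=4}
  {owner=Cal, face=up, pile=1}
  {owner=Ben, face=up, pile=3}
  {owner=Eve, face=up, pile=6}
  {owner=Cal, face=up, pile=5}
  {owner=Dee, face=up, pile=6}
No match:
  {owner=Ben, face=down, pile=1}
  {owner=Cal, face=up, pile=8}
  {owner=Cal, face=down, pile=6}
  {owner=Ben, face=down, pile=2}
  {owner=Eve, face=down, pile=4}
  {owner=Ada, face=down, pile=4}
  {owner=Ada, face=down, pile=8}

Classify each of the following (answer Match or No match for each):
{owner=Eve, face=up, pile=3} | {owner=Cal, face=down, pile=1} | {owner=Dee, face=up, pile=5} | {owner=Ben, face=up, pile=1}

A rule that fits every label: face is up AND pile ≤ 6 — true of each 'Match' example, false of each 'No match' one.

Match, No match, Match, Match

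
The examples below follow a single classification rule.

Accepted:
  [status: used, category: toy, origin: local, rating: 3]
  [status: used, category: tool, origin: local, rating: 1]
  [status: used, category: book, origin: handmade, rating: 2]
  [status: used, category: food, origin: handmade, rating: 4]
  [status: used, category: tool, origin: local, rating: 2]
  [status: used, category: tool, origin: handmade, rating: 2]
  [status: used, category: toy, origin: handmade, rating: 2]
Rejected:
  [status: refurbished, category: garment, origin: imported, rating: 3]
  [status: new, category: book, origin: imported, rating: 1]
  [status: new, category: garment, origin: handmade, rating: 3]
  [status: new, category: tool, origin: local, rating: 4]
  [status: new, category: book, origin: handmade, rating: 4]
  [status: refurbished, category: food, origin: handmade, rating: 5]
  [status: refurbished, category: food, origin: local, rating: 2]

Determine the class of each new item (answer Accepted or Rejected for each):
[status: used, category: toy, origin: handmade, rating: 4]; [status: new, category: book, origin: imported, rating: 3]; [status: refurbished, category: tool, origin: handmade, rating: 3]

The classifier is using: status is used.
[status: used, category: toy, origin: handmade, rating: 4]: status is used — qualifies, so Accepted. [status: new, category: book, origin: imported, rating: 3]: status is new — fails this test, so Rejected. [status: refurbished, category: tool, origin: handmade, rating: 3]: status is refurbished — fails this test, so Rejected.

Accepted, Rejected, Rejected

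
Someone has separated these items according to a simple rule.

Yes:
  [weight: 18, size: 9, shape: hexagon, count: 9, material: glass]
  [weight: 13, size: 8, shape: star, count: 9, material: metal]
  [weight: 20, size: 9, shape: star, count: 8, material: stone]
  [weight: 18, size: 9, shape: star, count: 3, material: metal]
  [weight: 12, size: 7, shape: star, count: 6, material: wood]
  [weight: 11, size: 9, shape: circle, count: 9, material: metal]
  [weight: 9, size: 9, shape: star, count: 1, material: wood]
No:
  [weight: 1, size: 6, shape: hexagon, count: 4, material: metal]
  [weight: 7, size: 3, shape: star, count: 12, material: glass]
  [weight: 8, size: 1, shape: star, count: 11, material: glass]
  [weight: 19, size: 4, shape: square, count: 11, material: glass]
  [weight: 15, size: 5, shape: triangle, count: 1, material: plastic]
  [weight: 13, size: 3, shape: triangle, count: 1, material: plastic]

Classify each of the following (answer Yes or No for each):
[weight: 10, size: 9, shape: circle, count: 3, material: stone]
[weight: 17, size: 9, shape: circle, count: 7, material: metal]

Yes, Yes

The common property of the 'Yes' items is: size ≥ 7. No 'No' item has it.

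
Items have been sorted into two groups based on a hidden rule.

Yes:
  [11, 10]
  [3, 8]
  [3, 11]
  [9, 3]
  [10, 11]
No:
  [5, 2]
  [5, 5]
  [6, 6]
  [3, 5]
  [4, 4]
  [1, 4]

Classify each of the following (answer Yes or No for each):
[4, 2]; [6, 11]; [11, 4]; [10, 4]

The rule appears to be: max ≥ 8.
[4, 2]: max 4 — doesn't qualify, so No.
[6, 11]: max 11 — meets the rule, so Yes.
[11, 4]: max 11 — meets the rule, so Yes.
[10, 4]: max 10 — meets the rule, so Yes.

No, Yes, Yes, Yes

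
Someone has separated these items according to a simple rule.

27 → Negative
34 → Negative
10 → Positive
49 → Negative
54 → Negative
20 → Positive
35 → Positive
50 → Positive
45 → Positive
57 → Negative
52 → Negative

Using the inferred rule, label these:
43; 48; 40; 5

Comparing the two groups points to one rule — multiple of 5.
43 → 43 = 5·8 + 3 → Negative. 48 → 48 = 5·9 + 3 → Negative. 40 → 40 = 5·8 → Positive. 5 → 5 = 5·1 → Positive.

Negative, Negative, Positive, Positive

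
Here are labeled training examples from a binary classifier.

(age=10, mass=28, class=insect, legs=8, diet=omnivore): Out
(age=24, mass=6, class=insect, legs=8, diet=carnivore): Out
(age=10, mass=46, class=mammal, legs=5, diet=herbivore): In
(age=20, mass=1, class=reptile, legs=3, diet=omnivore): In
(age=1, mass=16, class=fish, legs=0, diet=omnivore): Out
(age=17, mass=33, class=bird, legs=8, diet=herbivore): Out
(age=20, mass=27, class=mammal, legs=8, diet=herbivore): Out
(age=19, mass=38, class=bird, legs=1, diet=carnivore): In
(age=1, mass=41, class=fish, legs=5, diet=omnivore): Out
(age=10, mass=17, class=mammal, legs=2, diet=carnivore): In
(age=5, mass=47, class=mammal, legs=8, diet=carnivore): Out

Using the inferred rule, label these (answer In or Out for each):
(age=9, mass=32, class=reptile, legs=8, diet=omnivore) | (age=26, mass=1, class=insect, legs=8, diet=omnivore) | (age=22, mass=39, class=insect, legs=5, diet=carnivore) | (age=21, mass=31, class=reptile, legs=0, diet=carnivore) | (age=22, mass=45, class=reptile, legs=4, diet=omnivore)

The simplest hypothesis consistent with all the labels is: age ≥ 5 AND legs ≤ 5.
(age=9, mass=32, class=reptile, legs=8, diet=omnivore): age = 9, legs = 8 — lacks this property, so Out. (age=26, mass=1, class=insect, legs=8, diet=omnivore): age = 26, legs = 8 — lacks this property, so Out. (age=22, mass=39, class=insect, legs=5, diet=carnivore): age = 22, legs = 5 — checks out, so In. (age=21, mass=31, class=reptile, legs=0, diet=carnivore): age = 21, legs = 0 — checks out, so In. (age=22, mass=45, class=reptile, legs=4, diet=omnivore): age = 22, legs = 4 — checks out, so In.

Out, Out, In, In, In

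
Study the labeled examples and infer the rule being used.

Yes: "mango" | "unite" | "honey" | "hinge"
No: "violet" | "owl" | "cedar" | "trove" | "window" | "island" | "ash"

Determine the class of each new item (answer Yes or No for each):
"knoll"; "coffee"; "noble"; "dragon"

Yes, No, Yes, No

The common property of the 'Yes' items is: odd length AND contains 'n'. No 'No' item has it.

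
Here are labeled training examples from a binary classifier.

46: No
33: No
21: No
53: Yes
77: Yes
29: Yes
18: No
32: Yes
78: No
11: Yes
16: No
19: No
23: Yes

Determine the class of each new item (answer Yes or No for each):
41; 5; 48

Looking at the examples, the only property every 'Yes' case has and every 'No' case lacks is: ≡ 2 (mod 3).
41 — 41 mod 3 = 2, hence Yes. 5 — 5 mod 3 = 2, hence Yes. 48 — 48 mod 3 = 0, hence No.

Yes, Yes, No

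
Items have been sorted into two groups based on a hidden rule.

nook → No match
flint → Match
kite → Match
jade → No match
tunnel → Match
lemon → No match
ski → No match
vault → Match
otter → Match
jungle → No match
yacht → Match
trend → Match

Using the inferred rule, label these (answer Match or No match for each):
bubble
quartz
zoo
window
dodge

No match, Match, No match, No match, No match

'Match' ⟺ contains 't'.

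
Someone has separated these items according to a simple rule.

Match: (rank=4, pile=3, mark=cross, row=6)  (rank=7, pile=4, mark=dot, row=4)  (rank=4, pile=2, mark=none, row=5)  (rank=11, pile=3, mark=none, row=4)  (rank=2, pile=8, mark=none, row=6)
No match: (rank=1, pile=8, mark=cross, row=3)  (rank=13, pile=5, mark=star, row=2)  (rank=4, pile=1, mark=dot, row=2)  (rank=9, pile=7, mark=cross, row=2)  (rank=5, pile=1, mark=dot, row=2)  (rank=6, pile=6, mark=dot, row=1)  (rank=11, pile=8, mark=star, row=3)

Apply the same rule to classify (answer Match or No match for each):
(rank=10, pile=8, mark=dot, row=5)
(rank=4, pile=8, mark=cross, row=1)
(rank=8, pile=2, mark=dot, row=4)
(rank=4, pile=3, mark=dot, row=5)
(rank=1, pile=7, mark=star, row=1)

Every 'Match' example satisfies: row ≥ 4. None of the 'No match' examples do.
(rank=10, pile=8, mark=dot, row=5): row = 5, satisfies this → Match.
(rank=4, pile=8, mark=cross, row=1): row = 1, fails this test → No match.
(rank=8, pile=2, mark=dot, row=4): row = 4, satisfies this → Match.
(rank=4, pile=3, mark=dot, row=5): row = 5, satisfies this → Match.
(rank=1, pile=7, mark=star, row=1): row = 1, fails this test → No match.

Match, No match, Match, Match, No match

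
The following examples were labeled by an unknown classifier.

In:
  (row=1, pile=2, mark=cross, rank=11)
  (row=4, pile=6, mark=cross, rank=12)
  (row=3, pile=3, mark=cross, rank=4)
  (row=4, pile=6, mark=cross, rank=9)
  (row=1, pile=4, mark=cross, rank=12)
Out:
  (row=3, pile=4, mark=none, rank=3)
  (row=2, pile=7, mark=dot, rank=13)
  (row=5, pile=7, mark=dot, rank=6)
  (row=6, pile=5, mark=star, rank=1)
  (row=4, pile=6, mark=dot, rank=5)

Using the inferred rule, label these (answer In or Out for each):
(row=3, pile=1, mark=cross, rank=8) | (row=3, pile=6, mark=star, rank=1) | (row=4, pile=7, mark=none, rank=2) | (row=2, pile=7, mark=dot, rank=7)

The rule appears to be: mark is cross.
In: (row=3, pile=1, mark=cross, rank=8), since mark is cross.
Out: (row=3, pile=6, mark=star, rank=1), since mark is star.
Out: (row=4, pile=7, mark=none, rank=2), since mark is none.
Out: (row=2, pile=7, mark=dot, rank=7), since mark is dot.

In, Out, Out, Out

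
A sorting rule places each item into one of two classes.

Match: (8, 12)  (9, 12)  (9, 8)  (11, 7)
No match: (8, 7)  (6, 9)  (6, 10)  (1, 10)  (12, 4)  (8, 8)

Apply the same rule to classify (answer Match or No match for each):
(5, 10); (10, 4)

No match, No match

The distinguishing property — sum ≥ 17 — holds for all the 'Match' cases and none of the 'No match' cases.
(5, 10): No match (5+10 = 15). (10, 4): No match (10+4 = 14).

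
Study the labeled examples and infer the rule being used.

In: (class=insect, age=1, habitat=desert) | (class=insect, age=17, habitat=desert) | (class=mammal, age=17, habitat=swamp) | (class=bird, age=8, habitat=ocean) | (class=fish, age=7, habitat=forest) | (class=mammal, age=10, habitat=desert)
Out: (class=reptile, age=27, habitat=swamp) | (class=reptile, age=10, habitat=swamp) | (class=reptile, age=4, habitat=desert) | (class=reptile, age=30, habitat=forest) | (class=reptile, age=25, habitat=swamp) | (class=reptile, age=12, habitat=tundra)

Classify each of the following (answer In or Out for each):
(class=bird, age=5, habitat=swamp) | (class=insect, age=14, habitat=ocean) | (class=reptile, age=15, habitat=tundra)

In, In, Out

The common property of the 'In' items is: class is not reptile. No 'Out' item has it.
In: (class=bird, age=5, habitat=swamp), since class is bird.
In: (class=insect, age=14, habitat=ocean), since class is insect.
Out: (class=reptile, age=15, habitat=tundra), since class is reptile.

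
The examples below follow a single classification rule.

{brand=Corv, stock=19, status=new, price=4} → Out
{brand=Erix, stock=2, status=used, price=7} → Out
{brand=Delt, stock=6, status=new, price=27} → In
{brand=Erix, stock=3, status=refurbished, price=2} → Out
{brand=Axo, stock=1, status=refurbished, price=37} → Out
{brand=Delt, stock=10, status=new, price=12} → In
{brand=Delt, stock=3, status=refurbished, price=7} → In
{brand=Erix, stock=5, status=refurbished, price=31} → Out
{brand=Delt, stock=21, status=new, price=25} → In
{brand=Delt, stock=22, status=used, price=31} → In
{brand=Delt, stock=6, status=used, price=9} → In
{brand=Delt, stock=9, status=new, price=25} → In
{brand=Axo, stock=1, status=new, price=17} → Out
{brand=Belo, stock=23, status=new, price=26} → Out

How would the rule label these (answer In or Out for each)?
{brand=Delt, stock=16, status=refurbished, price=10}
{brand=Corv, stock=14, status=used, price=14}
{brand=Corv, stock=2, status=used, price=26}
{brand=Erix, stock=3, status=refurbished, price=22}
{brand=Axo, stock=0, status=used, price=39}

Rule: brand is Delt. This holds for each 'In' example and fails for each 'Out' one.

In, Out, Out, Out, Out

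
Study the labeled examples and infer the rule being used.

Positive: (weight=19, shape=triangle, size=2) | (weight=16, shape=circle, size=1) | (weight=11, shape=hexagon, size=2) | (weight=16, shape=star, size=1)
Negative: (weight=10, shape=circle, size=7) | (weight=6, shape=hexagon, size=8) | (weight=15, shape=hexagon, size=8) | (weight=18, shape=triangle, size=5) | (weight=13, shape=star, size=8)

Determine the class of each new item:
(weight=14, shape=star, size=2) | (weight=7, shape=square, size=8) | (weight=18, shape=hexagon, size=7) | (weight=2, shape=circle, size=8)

Rule: size ≤ 2. This holds for each 'Positive' example and fails for each 'Negative' one.
(weight=14, shape=star, size=2): size = 2, qualifies → Positive. (weight=7, shape=square, size=8): size = 8, does not fit → Negative. (weight=18, shape=hexagon, size=7): size = 7, does not fit → Negative. (weight=2, shape=circle, size=8): size = 8, does not fit → Negative.

Positive, Negative, Negative, Negative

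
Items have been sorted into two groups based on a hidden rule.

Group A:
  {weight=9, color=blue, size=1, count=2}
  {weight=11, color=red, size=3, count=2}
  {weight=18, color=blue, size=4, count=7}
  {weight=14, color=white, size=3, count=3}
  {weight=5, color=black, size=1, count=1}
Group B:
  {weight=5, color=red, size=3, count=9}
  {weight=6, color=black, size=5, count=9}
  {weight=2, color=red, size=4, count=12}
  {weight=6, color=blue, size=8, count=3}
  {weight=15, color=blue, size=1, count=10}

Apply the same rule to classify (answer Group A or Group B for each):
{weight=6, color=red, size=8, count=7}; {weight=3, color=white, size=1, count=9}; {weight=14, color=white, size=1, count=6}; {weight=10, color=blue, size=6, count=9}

Group B, Group B, Group A, Group B

Every 'Group A' example satisfies: count ≤ 7 AND size ≤ 4. None of the 'Group B' examples do.
{weight=6, color=red, size=8, count=7} → count = 7, size = 8 → Group B. {weight=3, color=white, size=1, count=9} → count = 9, size = 1 → Group B. {weight=14, color=white, size=1, count=6} → count = 6, size = 1 → Group A. {weight=10, color=blue, size=6, count=9} → count = 9, size = 6 → Group B.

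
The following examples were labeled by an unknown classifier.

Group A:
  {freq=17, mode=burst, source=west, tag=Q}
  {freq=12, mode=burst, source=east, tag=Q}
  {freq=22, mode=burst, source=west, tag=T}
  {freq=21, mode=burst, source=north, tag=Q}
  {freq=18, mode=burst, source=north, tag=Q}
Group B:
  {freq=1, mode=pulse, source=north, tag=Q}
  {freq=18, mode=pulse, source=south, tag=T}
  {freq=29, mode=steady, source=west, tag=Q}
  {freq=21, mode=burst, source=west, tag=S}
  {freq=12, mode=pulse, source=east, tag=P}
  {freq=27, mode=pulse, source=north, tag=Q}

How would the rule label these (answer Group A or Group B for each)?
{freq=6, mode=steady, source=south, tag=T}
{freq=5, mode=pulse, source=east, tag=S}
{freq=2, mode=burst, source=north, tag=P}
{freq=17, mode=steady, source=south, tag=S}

The classifier is using: mode is burst AND tag is not S.
{freq=6, mode=steady, source=south, tag=T}: mode is steady, tag is T — lacks this property, so Group B. {freq=5, mode=pulse, source=east, tag=S}: mode is pulse, tag is S — lacks this property, so Group B. {freq=2, mode=burst, source=north, tag=P}: mode is burst, tag is P — has this property, so Group A. {freq=17, mode=steady, source=south, tag=S}: mode is steady, tag is S — lacks this property, so Group B.

Group B, Group B, Group A, Group B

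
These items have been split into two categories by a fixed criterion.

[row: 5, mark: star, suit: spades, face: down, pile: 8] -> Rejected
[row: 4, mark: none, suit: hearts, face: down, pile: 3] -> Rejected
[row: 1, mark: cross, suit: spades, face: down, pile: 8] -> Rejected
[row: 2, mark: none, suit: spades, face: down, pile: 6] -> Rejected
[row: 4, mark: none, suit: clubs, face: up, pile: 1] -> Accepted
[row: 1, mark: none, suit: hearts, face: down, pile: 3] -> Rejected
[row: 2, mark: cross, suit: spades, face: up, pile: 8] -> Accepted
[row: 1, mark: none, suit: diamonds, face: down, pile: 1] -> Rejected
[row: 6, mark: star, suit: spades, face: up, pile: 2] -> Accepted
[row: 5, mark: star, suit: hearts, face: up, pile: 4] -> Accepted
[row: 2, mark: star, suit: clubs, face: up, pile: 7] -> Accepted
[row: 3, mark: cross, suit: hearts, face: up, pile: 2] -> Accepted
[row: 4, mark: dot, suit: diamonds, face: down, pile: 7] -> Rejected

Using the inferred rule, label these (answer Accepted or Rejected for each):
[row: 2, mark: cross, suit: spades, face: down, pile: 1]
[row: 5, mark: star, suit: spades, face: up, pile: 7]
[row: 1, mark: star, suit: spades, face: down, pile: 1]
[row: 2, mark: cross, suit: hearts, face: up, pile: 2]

Every 'Accepted' example satisfies: face is up. None of the 'Rejected' examples do.
[row: 2, mark: cross, suit: spades, face: down, pile: 1]: Rejected (face is down). [row: 5, mark: star, suit: spades, face: up, pile: 7]: Accepted (face is up). [row: 1, mark: star, suit: spades, face: down, pile: 1]: Rejected (face is down). [row: 2, mark: cross, suit: hearts, face: up, pile: 2]: Accepted (face is up).

Rejected, Accepted, Rejected, Accepted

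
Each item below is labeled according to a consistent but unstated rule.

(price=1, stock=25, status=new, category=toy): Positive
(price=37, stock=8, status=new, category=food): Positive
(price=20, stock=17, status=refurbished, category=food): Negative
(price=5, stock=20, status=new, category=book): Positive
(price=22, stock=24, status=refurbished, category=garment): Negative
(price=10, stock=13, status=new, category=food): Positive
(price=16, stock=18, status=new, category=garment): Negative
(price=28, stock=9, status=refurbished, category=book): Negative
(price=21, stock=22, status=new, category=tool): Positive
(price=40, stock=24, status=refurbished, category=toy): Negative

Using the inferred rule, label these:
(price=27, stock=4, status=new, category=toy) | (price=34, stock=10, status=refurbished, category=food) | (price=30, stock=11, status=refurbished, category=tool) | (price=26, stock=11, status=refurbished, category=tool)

Positive, Negative, Negative, Negative

All 'Positive' examples share one property — status is new AND price ≠ 16 — and every 'Negative' example lacks it.
(price=27, stock=4, status=new, category=toy): status is new, price = 27, qualifies → Positive.
(price=34, stock=10, status=refurbished, category=food): status is refurbished, price = 34, fails this test → Negative.
(price=30, stock=11, status=refurbished, category=tool): status is refurbished, price = 30, fails this test → Negative.
(price=26, stock=11, status=refurbished, category=tool): status is refurbished, price = 26, fails this test → Negative.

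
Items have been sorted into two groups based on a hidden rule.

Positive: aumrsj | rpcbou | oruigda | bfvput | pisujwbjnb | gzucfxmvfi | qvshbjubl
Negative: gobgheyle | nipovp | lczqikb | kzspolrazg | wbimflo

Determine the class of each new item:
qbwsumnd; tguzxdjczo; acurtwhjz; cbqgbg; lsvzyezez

Positive, Positive, Positive, Negative, Negative

Rule: contains 'u'. This holds for each 'Positive' example and fails for each 'Negative' one.
qbwsumnd: has 'u' — meets the rule, so Positive. tguzxdjczo: has 'u' — meets the rule, so Positive. acurtwhjz: has 'u' — meets the rule, so Positive. cbqgbg: no 'u' — lacks this property, so Negative. lsvzyezez: no 'u' — lacks this property, so Negative.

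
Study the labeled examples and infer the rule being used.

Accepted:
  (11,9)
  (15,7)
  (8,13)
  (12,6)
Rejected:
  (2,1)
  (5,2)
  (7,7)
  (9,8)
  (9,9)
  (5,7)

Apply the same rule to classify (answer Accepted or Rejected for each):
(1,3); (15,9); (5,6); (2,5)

Rejected, Accepted, Rejected, Rejected

'Accepted' ⟺ max ≥ 11.
(1,3): max 3 — does not satisfy this, so Rejected.
(15,9): max 15 — meets the rule, so Accepted.
(5,6): max 6 — does not satisfy this, so Rejected.
(2,5): max 5 — does not satisfy this, so Rejected.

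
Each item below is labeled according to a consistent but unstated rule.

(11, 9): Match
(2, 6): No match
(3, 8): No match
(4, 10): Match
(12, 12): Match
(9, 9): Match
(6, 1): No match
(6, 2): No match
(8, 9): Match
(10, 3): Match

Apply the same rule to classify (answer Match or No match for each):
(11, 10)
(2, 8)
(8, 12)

One predicate separates the groups cleanly: sum ≥ 13.
(11, 10): Match (11+10 = 21).
(2, 8): No match (2+8 = 10).
(8, 12): Match (8+12 = 20).

Match, No match, Match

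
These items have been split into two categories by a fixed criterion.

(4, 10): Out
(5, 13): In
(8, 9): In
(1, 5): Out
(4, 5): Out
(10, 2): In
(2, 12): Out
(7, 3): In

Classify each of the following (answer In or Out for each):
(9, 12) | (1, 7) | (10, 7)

In, Out, In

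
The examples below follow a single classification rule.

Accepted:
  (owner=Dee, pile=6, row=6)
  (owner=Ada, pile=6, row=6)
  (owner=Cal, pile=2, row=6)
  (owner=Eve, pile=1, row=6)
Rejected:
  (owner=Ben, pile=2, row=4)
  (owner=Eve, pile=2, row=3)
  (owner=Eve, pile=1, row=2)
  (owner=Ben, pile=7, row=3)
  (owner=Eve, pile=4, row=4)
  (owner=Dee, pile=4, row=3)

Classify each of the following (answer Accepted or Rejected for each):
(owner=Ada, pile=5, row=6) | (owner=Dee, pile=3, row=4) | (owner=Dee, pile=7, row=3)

Accepted, Rejected, Rejected

The distinguishing property — row = 6 — holds for all the 'Accepted' cases and none of the 'Rejected' cases.
(owner=Ada, pile=5, row=6) — row = 6, hence Accepted. (owner=Dee, pile=3, row=4) — row = 4, hence Rejected. (owner=Dee, pile=7, row=3) — row = 3, hence Rejected.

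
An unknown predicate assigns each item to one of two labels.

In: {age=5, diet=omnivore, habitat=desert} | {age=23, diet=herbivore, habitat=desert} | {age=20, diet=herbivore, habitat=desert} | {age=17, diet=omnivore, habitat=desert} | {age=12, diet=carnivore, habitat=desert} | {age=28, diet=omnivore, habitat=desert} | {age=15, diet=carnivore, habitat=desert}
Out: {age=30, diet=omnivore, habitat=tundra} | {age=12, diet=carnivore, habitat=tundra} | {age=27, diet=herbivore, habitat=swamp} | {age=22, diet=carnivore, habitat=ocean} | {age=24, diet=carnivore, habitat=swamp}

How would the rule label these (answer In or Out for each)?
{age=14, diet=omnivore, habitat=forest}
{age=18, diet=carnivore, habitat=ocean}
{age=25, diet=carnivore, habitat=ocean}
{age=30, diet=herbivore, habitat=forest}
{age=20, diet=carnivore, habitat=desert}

One predicate separates the groups cleanly: habitat is desert.
{age=14, diet=omnivore, habitat=forest}: habitat is forest — fails this test, so Out. {age=18, diet=carnivore, habitat=ocean}: habitat is ocean — fails this test, so Out. {age=25, diet=carnivore, habitat=ocean}: habitat is ocean — fails this test, so Out. {age=30, diet=herbivore, habitat=forest}: habitat is forest — fails this test, so Out. {age=20, diet=carnivore, habitat=desert}: habitat is desert — fits, so In.

Out, Out, Out, Out, In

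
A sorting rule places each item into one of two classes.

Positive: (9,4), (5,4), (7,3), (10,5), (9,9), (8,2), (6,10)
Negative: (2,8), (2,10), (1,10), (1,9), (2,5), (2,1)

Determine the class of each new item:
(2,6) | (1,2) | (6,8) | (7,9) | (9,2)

Negative, Negative, Positive, Positive, Positive

The common property of the 'Positive' items is: first ≥ 3. No 'Negative' item has it.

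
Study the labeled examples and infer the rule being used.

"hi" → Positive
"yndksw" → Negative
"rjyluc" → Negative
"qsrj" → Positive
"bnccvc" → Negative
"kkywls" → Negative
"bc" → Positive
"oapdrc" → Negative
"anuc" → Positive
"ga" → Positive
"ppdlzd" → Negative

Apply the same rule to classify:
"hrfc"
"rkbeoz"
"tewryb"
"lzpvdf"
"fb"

Positive, Negative, Negative, Negative, Positive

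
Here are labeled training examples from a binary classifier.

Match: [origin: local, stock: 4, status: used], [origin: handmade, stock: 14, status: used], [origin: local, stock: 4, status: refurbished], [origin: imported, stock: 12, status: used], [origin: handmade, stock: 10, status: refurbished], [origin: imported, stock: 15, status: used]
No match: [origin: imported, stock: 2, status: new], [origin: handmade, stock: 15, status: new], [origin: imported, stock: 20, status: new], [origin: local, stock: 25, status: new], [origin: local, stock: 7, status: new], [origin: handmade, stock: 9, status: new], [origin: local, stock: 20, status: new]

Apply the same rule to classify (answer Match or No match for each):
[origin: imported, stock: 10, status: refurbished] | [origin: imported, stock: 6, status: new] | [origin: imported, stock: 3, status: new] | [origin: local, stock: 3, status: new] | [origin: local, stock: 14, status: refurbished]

Match, No match, No match, No match, Match

'Match' ⟺ status is not new.
[origin: imported, stock: 10, status: refurbished] → status is refurbished → Match.
[origin: imported, stock: 6, status: new] → status is new → No match.
[origin: imported, stock: 3, status: new] → status is new → No match.
[origin: local, stock: 3, status: new] → status is new → No match.
[origin: local, stock: 14, status: refurbished] → status is refurbished → Match.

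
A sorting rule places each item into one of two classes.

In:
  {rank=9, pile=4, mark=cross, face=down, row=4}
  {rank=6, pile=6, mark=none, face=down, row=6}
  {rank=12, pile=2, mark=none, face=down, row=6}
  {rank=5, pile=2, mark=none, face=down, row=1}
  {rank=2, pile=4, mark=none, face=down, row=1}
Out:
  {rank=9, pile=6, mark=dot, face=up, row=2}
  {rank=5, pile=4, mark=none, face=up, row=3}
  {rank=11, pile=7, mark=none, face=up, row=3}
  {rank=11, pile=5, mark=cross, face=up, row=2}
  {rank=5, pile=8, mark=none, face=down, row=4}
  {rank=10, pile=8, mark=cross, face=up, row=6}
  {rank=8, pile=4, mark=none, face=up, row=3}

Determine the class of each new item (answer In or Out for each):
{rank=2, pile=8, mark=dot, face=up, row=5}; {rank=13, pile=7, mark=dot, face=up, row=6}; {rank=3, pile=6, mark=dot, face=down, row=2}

Out, Out, In

Rule: face is down AND pile ≤ 6. This holds for each 'In' example and fails for each 'Out' one.
{rank=2, pile=8, mark=dot, face=up, row=5} — face is up, pile = 8, hence Out. {rank=13, pile=7, mark=dot, face=up, row=6} — face is up, pile = 7, hence Out. {rank=3, pile=6, mark=dot, face=down, row=2} — face is down, pile = 6, hence In.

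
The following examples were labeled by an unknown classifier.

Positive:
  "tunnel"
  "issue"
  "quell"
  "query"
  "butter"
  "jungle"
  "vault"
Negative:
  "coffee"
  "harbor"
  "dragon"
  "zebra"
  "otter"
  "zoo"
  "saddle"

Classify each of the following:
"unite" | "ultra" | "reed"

Every 'Positive' example satisfies: contains 'u'. None of the 'Negative' examples do.
"unite": has 'u' — meets the rule, so Positive.
"ultra": has 'u' — meets the rule, so Positive.
"reed": no 'u' — does not satisfy this, so Negative.

Positive, Positive, Negative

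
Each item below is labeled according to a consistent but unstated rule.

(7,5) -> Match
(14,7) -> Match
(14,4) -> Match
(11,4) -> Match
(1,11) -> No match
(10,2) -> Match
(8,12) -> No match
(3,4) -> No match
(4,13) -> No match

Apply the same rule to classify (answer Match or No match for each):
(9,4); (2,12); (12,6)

The classifier is using: first > second.
(9,4): Match (9 > 4). (2,12): No match (2 < 12). (12,6): Match (12 > 6).

Match, No match, Match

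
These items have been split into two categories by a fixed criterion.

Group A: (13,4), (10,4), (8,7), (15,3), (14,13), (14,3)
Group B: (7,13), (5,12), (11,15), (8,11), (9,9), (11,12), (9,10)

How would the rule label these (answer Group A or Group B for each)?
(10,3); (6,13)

Looking at the examples, the only property every 'Group A' case has and every 'Group B' case lacks is: first > second.
(10,3): 10 > 3, matches → Group A. (6,13): 6 < 13, doesn't qualify → Group B.

Group A, Group B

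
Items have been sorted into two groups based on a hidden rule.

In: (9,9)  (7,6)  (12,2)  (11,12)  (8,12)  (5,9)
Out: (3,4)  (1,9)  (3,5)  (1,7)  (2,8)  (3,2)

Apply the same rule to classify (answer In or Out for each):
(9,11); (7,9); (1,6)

In, In, Out

The distinguishing property — sum ≥ 13 — holds for all the 'In' cases and none of the 'Out' cases.
(9,11): 9+11 = 20 — checks out, so In.
(7,9): 7+9 = 16 — checks out, so In.
(1,6): 1+6 = 7 — does not satisfy this, so Out.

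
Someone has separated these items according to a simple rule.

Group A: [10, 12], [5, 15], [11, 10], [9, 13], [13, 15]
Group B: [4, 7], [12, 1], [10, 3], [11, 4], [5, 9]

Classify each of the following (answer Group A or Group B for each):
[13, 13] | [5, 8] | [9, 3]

Group A, Group B, Group B

'Group A' ⟺ sum ≥ 20.
Group A: [13, 13], since 13+13 = 26.
Group B: [5, 8], since 5+8 = 13.
Group B: [9, 3], since 9+3 = 12.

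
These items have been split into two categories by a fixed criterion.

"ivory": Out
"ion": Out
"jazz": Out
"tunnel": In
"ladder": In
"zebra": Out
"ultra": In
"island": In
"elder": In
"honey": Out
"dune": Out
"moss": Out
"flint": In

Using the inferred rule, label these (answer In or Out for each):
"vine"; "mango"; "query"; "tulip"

Out, Out, Out, In

Comparing the two groups points to one rule — contains 'l'.
"vine": no 'l', does not satisfy this → Out. "mango": no 'l', does not satisfy this → Out. "query": no 'l', does not satisfy this → Out. "tulip": has 'l', satisfies this → In.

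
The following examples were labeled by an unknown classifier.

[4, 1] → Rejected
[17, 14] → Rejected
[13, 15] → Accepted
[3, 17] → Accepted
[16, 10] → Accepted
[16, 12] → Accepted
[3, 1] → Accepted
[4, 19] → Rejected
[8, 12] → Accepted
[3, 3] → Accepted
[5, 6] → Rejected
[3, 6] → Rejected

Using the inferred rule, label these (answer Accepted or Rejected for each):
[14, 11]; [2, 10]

Rejected, Accepted

Rule: sum is even. This holds for each 'Accepted' example and fails for each 'Rejected' one.
[14, 11]: Rejected (14+11 = 25).
[2, 10]: Accepted (2+10 = 12).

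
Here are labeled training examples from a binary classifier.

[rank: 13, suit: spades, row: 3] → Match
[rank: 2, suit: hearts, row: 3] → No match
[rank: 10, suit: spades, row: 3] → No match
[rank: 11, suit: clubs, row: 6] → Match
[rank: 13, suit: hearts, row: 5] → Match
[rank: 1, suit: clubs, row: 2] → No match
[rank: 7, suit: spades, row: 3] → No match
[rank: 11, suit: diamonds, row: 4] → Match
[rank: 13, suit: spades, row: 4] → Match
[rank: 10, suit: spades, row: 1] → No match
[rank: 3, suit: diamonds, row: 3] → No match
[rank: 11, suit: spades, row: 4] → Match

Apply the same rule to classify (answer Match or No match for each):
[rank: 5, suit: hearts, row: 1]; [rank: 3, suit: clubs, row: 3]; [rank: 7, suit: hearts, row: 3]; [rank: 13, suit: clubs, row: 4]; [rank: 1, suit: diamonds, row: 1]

No match, No match, No match, Match, No match

The common property of the 'Match' items is: rank ≥ 11. No 'No match' item has it.
[rank: 5, suit: hearts, row: 1] — rank = 5, hence No match. [rank: 3, suit: clubs, row: 3] — rank = 3, hence No match. [rank: 7, suit: hearts, row: 3] — rank = 7, hence No match. [rank: 13, suit: clubs, row: 4] — rank = 13, hence Match. [rank: 1, suit: diamonds, row: 1] — rank = 1, hence No match.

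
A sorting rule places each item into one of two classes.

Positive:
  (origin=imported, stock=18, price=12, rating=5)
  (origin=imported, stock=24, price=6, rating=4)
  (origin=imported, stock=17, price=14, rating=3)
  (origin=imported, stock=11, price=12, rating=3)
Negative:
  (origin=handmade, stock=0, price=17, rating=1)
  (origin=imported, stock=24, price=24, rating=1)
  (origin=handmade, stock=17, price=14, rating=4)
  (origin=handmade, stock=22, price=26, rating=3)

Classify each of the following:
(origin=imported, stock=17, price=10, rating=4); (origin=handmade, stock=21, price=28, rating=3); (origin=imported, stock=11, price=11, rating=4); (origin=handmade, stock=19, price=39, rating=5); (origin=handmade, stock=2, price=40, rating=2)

The common property of the 'Positive' items is: origin is imported AND price ≤ 14. No 'Negative' item has it.

Positive, Negative, Positive, Negative, Negative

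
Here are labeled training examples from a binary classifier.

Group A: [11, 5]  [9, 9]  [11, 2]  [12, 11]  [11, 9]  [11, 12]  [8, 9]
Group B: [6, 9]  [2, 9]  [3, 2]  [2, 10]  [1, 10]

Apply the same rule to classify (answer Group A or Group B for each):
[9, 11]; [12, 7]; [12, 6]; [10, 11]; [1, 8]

The classifier is using: first ≥ 8.
Group A: [9, 11], since first 9.
Group A: [12, 7], since first 12.
Group A: [12, 6], since first 12.
Group A: [10, 11], since first 10.
Group B: [1, 8], since first 1.

Group A, Group A, Group A, Group A, Group B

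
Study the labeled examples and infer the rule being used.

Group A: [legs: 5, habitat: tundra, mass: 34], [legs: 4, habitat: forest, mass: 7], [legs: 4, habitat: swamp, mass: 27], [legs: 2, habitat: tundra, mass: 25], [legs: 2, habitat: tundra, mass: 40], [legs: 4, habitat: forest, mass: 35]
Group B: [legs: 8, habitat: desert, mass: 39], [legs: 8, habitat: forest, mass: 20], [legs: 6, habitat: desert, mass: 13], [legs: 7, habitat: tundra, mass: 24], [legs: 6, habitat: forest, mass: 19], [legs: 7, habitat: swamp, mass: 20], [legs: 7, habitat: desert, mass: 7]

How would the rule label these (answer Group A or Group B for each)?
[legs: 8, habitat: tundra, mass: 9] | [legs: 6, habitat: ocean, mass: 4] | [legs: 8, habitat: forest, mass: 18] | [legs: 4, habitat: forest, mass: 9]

The pattern is that an item is 'Group A' exactly when: legs ≤ 5.
Group B: [legs: 8, habitat: tundra, mass: 9], since legs = 8. Group B: [legs: 6, habitat: ocean, mass: 4], since legs = 6. Group B: [legs: 8, habitat: forest, mass: 18], since legs = 8. Group A: [legs: 4, habitat: forest, mass: 9], since legs = 4.

Group B, Group B, Group B, Group A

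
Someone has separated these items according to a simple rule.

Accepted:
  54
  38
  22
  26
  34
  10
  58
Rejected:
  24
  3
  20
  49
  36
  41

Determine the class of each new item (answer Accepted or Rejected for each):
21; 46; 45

Rejected, Accepted, Rejected

Every 'Accepted' example satisfies: ≡ 2 (mod 4). None of the 'Rejected' examples do.
21: 21 mod 4 = 1, fails the rule → Rejected. 46: 46 mod 4 = 2, has this property → Accepted. 45: 45 mod 4 = 1, fails the rule → Rejected.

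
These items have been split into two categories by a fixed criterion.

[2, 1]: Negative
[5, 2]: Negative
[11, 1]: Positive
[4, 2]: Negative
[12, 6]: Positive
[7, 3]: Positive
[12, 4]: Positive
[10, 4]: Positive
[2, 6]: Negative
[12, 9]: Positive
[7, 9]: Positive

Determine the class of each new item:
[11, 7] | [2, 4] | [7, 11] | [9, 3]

'Positive' ⟺ sum ≥ 10.
[11, 7]: Positive (11+7 = 18). [2, 4]: Negative (2+4 = 6). [7, 11]: Positive (7+11 = 18). [9, 3]: Positive (9+3 = 12).

Positive, Negative, Positive, Positive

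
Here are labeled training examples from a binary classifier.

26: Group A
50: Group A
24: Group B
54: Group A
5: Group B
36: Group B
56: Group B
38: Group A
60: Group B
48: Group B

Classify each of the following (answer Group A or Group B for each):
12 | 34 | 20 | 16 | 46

Group B, Group A, Group B, Group B, Group A

The simplest hypothesis consistent with all the labels is: ≡ 2 (mod 4).
12: 12 mod 4 = 0 — doesn't match, so Group B. 34: 34 mod 4 = 2 — has this property, so Group A. 20: 20 mod 4 = 0 — doesn't match, so Group B. 16: 16 mod 4 = 0 — doesn't match, so Group B. 46: 46 mod 4 = 2 — has this property, so Group A.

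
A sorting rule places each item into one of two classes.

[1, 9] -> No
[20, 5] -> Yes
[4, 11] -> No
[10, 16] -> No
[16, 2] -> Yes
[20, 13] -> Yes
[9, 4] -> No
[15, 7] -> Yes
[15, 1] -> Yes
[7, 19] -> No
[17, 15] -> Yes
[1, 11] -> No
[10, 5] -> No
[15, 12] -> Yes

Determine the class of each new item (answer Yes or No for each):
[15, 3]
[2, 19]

The classifier is using: first ≥ 11.
[15, 3] — first 15, hence Yes.
[2, 19] — first 2, hence No.

Yes, No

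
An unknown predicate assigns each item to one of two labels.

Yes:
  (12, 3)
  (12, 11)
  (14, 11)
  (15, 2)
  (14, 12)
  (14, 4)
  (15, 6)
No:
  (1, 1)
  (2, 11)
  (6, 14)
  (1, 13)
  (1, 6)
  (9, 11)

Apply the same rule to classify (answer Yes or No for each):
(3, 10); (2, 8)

No, No

'Yes' ⟺ first > second.
(3, 10): 3 < 10 — does not fit, so No.
(2, 8): 2 < 8 — does not fit, so No.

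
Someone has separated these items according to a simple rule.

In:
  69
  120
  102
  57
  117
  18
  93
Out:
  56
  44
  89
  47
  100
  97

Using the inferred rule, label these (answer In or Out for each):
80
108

Looking at the examples, the only property every 'In' case has and every 'Out' case lacks is: multiple of 3.
80 → 80 = 3·26 + 2 → Out. 108 → 108 = 3·36 → In.

Out, In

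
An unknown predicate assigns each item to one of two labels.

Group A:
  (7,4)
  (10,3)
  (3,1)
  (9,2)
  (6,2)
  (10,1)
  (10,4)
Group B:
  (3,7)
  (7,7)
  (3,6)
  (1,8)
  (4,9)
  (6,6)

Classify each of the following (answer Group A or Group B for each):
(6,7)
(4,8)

The pattern is that an item is 'Group A' exactly when: first > second.
Group B: (6,7), since 6 < 7. Group B: (4,8), since 4 < 8.

Group B, Group B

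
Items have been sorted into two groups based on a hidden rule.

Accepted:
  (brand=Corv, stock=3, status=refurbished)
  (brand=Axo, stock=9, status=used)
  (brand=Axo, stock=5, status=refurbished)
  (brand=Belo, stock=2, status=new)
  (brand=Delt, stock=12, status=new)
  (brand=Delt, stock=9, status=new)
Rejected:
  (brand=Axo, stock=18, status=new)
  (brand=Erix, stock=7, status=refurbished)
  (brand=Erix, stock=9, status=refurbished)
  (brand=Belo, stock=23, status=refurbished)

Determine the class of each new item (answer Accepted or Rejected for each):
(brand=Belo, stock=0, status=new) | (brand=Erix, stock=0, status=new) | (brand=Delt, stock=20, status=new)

The pattern is that an item is 'Accepted' exactly when: brand is not Erix AND stock ≤ 12.
(brand=Belo, stock=0, status=new): Accepted (brand is Belo, stock = 0). (brand=Erix, stock=0, status=new): Rejected (brand is Erix, stock = 0). (brand=Delt, stock=20, status=new): Rejected (brand is Delt, stock = 20).

Accepted, Rejected, Rejected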